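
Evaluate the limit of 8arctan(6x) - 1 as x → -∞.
Evaluate the dominant behaviour as x → -∞; each term tends to a finite value or vanishes.
Limit = -4·π - 1.

Final answer: -4·π - 1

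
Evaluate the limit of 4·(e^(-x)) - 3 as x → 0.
Direct substitution at x = 0 gives 1.

Final answer: 1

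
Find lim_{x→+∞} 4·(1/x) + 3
Evaluate the dominant behaviour as x → +∞; each term tends to a finite value or vanishes.
Limit = 3.

Final answer: 3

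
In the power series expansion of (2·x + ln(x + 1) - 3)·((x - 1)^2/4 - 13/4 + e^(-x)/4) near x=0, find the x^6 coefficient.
Expand to order 6: (2·x + ln(x + 1) - 3)·((x - 1)^2/4 - 13/4 + e^(-x)/4) = 271·x^6/1440 - 43·x^5/240 + 3·x^4/32 + 17·x^3/24 - 2·x^2 - 6·x + 33/4 + O(x^7).
The coefficient of x^6 is 271/1440.

Final answer: 271/1440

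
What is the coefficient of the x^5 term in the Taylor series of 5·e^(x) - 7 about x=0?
Expand to order 5: 5·e^(x) - 7 = x^5/24 + 5·x^4/24 + 5·x^3/6 + 5·x^2/2 + 5·x - 2 + O(x^6).
The coefficient of x^5 is 1/24.

Final answer: 1/24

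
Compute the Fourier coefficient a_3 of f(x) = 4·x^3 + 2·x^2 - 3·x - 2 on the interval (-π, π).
a_3 = (1/π) ∫_{-π}^{π} f(x)·cos(3x) dx.
Evaluate the integral (use parity and integration by parts as needed): a_3 = -8/9.

Final answer: -8/9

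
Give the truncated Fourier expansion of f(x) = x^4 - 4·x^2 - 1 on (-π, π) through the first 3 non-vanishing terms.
(64 - 8·π^2)·cos(x) + (-7 + 2·π^2)·cos(2·x) - 4·π^2/3 - 1 + π^4/5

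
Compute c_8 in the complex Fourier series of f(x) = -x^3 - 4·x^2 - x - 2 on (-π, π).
Compute the real Fourier coefficients first: a_8 = -1/4, b_8 = 29/128 + π^2/4.
Then c_8 = (a_8 − i·b_8)/2 = -1/8 - i·π^2/8 - 29·i/256.

Final answer: -1/8 - i·π^2/8 - 29·i/256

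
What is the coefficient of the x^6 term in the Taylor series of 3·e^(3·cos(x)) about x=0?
Expand to order 6: 3·e^(3·cos(x)) = -181·x^6·e^(3)/80 + 15·x^4·e^(3)/4 - 9·x^2·e^(3)/2 + 3·e^(3) + O(x^7).
The coefficient of x^6 is -181·e^(3)/80.

Final answer: -181·e^(3)/80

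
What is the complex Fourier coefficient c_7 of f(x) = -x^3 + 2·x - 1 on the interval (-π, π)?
Compute the real Fourier coefficients first: a_7 = 0, b_7 = 208/343 - 2·π^2/7.
Then c_7 = (a_7 − i·b_7)/2 = -104·i/343 + i·π^2/7.

Final answer: -104·i/343 + i·π^2/7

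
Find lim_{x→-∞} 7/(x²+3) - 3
Evaluate the dominant behaviour as x → -∞; each term tends to a finite value or vanishes.
Limit = -3.

Final answer: -3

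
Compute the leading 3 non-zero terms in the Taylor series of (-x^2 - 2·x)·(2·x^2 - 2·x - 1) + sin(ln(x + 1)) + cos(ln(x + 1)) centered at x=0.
4·x^2 + 3·x + 1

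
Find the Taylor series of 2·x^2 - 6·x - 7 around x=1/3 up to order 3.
-79/9 - 14·(x - 1/3)/3 + 2·(x - 1/3)^2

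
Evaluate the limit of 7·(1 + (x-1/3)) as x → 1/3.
Direct substitution at x = 1/3 gives 7.

Final answer: 7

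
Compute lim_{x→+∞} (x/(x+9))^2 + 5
As x → +∞: x/(x+9) = 1/(1 + 9/x) → 1, and the 2nd power of a limit-1 base also → 1; with the additive constant, 1 + 5 = 6.
Limit = 6.

Final answer: 6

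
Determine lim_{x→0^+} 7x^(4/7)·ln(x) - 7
The product is a 0·∞ indeterminate form at x → 0⁺.
Rewrite the product as 7·ln(x) / x^(-4/7) and apply L'Hôpital, or use the standard hierarchy x^(-4/7) ≫ |ln x| as x → 0⁺.
The indeterminate product → 0, so the limit = -7.

Final answer: -7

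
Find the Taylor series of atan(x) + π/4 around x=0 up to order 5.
x^5/5 - x^3/3 + x + π/4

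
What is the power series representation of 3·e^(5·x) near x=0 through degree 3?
125·x^3/2 + 75·x^2/2 + 15·x + 3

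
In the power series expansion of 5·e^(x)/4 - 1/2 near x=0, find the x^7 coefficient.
Expand to order 7: 5·e^(x)/4 - 1/2 = x^7/4032 + x^6/576 + x^5/96 + 5·x^4/96 + 5·x^3/24 + 5·x^2/8 + 5·x/4 + 3/4 + O(x^8).
The coefficient of x^7 is 1/4032.

Final answer: 1/4032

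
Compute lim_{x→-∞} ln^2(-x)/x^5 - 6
The quotient is an ∞/∞ indeterminate form as x → -∞.
Compare growth rates of the dominant terms (exponentials ≫ polynomials ≫ logarithms), or apply L'Hôpital's rule; the quotient → 0.
Adding the constant: 0 - 6 = -6. Limit = -6.

Final answer: -6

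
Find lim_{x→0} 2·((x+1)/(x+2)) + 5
Direct substitution at x = 0 gives 6.

Final answer: 6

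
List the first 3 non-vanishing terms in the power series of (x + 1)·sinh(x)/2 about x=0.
x^3/12 + x^2/2 + x/2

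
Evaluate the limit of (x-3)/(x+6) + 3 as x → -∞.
Evaluate the dominant behaviour as x → -∞; each term tends to a finite value or vanishes.
Limit = 4.

Final answer: 4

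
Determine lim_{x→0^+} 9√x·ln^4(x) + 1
The product is a 0·∞ indeterminate form at x → 0⁺.
Rewrite the product as 9·ln^4(x) / x^(-1/2) and apply L'Hôpital, or use the standard hierarchy x^(-1/2) ≫ |ln x|^4 as x → 0⁺.
The indeterminate product → 0, so the limit = 1.

Final answer: 1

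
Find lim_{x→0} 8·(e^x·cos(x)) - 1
Direct substitution at x = 0 gives 7.

Final answer: 7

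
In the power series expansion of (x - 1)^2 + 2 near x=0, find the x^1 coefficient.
Expand to order 1: (x - 1)^2 + 2 = 3 - 2·x + O(x^2).
The coefficient of x^1 is -2.

Final answer: -2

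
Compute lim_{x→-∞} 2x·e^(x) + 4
The product is a 0·∞ indeterminate form at x → -∞.
Rewrite the product as 2x / e^(-x) (an ∞/∞ form) and apply L'Hôpital, or use the standard hierarchy e^(|x|) ≫ |x| as x → -∞.
The indeterminate product → 0, so the limit = 4.

Final answer: 4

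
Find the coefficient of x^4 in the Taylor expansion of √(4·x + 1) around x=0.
Expand to order 4: √(4·x + 1) = -10·x^4 + 4·x^3 - 2·x^2 + 2·x + 1 + O(x^5).
The coefficient of x^4 is -10.

Final answer: -10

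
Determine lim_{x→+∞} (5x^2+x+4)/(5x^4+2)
This is an ∞/∞ indeterminate form as x → +∞.
Divide numerator and denominator by x^4 and let the lower-order terms vanish; the numerator's degree 2 is below the denominator's degree 4, so the quotient → 0.
Limit = 0.

Final answer: 0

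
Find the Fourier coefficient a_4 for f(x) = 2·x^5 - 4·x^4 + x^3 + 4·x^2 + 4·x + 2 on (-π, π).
a_4 = (1/π) ∫_{-π}^{π} f(x)·cos(4x) dx.
Evaluate the integral (use parity and integration by parts as needed): a_4 = 7/4 - 2·π^2.

Final answer: 7/4 - 2·π^2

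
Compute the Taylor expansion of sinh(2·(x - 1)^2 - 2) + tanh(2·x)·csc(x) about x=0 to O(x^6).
-248·x^5/15 + 715·x^4/36 - 32·x^3/3 - x^2/3 - 4·x + 2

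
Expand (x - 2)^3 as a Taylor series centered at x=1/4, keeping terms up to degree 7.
-343/64 + 147·(x - 1/4)/16 - 21·(x - 1/4)^2/4 + (x - 1/4)^3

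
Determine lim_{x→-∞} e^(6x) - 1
Evaluate the dominant behaviour as x → -∞; each term tends to a finite value or vanishes.
Limit = -1.

Final answer: -1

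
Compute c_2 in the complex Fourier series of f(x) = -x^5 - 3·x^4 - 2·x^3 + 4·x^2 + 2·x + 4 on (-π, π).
Compute the real Fourier coefficients first: a_2 = 13 - 6·π^2, b_2 = -3·π^2 + 5/2 + π^4.
Then c_2 = (a_2 − i·b_2)/2 = -3·π^2 + 13/2 - i·π^4/2 - 5·i/4 + 3·i·π^2/2.

Final answer: -3·π^2 + 13/2 - i·π^4/2 - 5·i/4 + 3·i·π^2/2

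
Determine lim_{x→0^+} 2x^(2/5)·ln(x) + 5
The product is a 0·∞ indeterminate form at x → 0⁺.
Rewrite the product as 2·ln(x) / x^(-2/5) and apply L'Hôpital, or use the standard hierarchy x^(-2/5) ≫ |ln x| as x → 0⁺.
The indeterminate product → 0, so the limit = 5.

Final answer: 5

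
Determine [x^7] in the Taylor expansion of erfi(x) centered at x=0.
Expand to order 7: erfi(x) = x^7/(21·√(π)) + x^5/(5·√(π)) + 2·x^3/(3·√(π)) + 2·x/√(π) + O(x^8).
The coefficient of x^7 is 1/(21·√(π)).

Final answer: 1/(21·√(π))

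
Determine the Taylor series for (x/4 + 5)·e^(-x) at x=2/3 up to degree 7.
31·e^(-2/3)/6 - 59·e^(-2/3)·(x - 2/3)/12 + 7·e^(-2/3)·(x - 2/3)^2/3 - 53·e^(-2/3)·(x - 2/3)^3/72 + 25·e^(-2/3)·(x - 2/3)^4/144 - 47·e^(-2/3)·(x - 2/3)^5/1440 + 11·e^(-2/3)·(x - 2/3)^6/2160 - 41·e^(-2/3)·(x - 2/3)^7/60480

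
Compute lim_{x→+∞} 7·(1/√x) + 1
Evaluate the dominant behaviour as x → +∞; each term tends to a finite value or vanishes.
Limit = 1.

Final answer: 1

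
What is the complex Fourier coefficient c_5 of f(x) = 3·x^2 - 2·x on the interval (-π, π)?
Compute the real Fourier coefficients first: a_5 = -12/25, b_5 = -4/5.
Then c_5 = (a_5 − i·b_5)/2 = -6/25 + 2·i/5.

Final answer: -6/25 + 2·i/5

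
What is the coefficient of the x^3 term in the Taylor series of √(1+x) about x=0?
Expand to order 3: √(1+x) = x^3/16 - x^2/8 + x/2 + 1 + O(x^4).
The coefficient of x^3 is 1/16.

Final answer: 1/16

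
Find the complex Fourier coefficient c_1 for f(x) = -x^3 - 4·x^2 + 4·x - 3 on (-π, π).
Compute the real Fourier coefficients first: a_1 = 16, b_1 = 20 - 2·π^2.
Then c_1 = (a_1 − i·b_1)/2 = 8 - 10·i + i·π^2.

Final answer: 8 - 10·i + i·π^2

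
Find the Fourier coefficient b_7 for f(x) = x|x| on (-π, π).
b_7 = (1/π) ∫_{-π}^{π} f(x)·sin(7x) dx.
Evaluate the integral (use parity and integration by parts as needed): b_7 = (-8 + 98·π^2)/(343·π).

Final answer: (-8 + 98·π^2)/(343·π)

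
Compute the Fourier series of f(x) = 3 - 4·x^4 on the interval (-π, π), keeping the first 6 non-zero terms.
(-192 + 32·π^2)·cos(x) + (12 - 8·π^2)·cos(2·x) + (-64/27 + 32·π^2/9)·cos(3·x) + (3/4 - 2·π^2)·cos(4·x) + (-192/625 + 32·π^2/25)·cos(5·x) - 4·π^4/5 + 3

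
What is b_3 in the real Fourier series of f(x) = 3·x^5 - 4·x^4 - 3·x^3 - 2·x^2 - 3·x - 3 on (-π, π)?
b_3 = (1/π) ∫_{-π}^{π} f(x)·sin(3x) dx.
Evaluate the integral (use parity and integration by parts as needed): b_3 = -58·π^2/9 + 62/27 + 2·π^4.

Final answer: -58·π^2/9 + 62/27 + 2·π^4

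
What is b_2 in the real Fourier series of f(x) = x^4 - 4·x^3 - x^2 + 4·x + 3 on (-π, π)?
b_2 = (1/π) ∫_{-π}^{π} f(x)·sin(2x) dx.
Evaluate the integral (use parity and integration by parts as needed): b_2 = -10 + 4·π^2.

Final answer: -10 + 4·π^2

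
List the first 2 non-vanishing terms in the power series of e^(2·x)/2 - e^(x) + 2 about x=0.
x^2/2 + 3/2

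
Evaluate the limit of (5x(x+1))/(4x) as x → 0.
Both numerator and denominator → 0 as x → 0; this is a 0/0 indeterminate form.
Expand each to leading order near x = 0: numerator ~ 5·x, denominator ~ 4·x.
The limit of the ratio is 5/4.

Final answer: 5/4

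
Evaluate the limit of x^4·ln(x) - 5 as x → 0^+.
The product is a 0·∞ indeterminate form at x → 0⁺.
Rewrite the product as ln(x) / x^(-4) and apply L'Hôpital, or use the standard hierarchy x^(-4) ≫ |ln x| as x → 0⁺.
The indeterminate product → 0, so the limit = -5.

Final answer: -5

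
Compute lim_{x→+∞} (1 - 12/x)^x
As x → +∞: this is the defining limit (1 - 12/x)^x → e^(-12).
Limit = e^(-12).

Final answer: e^(-12)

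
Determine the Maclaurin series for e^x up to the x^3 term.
x^3/6 + x^2/2 + x + 1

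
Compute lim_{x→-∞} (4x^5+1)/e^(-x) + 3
The quotient is an ∞/∞ indeterminate form as x → -∞.
Compare growth rates of the dominant terms (exponentials ≫ polynomials ≫ logarithms), or apply L'Hôpital's rule; the quotient → 0.
Adding the constant: 0 + 3 = 3. Limit = 3.

Final answer: 3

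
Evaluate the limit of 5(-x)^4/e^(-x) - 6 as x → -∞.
The quotient is an ∞/∞ indeterminate form as x → -∞.
Compare growth rates of the dominant terms (exponentials ≫ polynomials ≫ logarithms), or apply L'Hôpital's rule; the quotient → 0.
Adding the constant: 0 - 6 = -6. Limit = -6.

Final answer: -6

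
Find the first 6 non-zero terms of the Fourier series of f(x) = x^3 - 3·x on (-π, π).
(-18 + 2·π^2)·sin(x) + (9/2 - π^2)·sin(2·x) + (-22/9 + 2·π^2/3)·sin(3·x) + (27/16 - π^2/2)·sin(4·x) + (-162/125 + 2·π^2/5)·sin(5·x) + (19/18 - π^2/3)·sin(6·x)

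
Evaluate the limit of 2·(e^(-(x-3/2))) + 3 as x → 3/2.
Direct substitution at x = 3/2 gives 5.

Final answer: 5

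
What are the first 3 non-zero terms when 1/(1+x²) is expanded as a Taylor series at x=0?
x^4 - x^2 + 1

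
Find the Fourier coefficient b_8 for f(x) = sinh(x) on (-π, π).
b_8 = (1/π) ∫_{-π}^{π} f(x)·sin(8x) dx.
Evaluate the integral (use parity and integration by parts as needed): b_8 = -16·sinh(π)/(65·π).

Final answer: -16·sinh(π)/(65·π)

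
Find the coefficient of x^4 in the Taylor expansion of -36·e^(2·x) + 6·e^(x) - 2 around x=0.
Expand to order 4: -36·e^(2·x) + 6·e^(x) - 2 = -95·x^4/4 - 47·x^3 - 69·x^2 - 66·x - 32 + O(x^5).
The coefficient of x^4 is -95/4.

Final answer: -95/4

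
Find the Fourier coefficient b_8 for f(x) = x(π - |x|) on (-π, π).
b_8 = (1/π) ∫_{-π}^{π} f(x)·sin(8x) dx.
Evaluate the integral (use parity and integration by parts as needed): b_8 = 0.

Final answer: 0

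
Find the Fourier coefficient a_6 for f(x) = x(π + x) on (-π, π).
a_6 = (1/π) ∫_{-π}^{π} f(x)·cos(6x) dx.
Evaluate the integral (use parity and integration by parts as needed): a_6 = 1/9.

Final answer: 1/9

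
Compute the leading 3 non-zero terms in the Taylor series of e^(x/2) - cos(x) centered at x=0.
x^3/48 + 5·x^2/8 + x/2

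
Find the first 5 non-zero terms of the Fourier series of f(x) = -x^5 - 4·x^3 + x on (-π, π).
(-2·π^4 - 190 + 32·π^2)·sin(x) + (-π^2 + 1/2 + π^4)·sin(2·x) + (-2·π^4/3 - 32·π^2/27 + 118/81)·sin(3·x) + (-65/64 + 11·π^2/8 + π^4/2)·sin(4·x) + (-2·π^4/5 - 32·π^2/25 + 442/625)·sin(5·x)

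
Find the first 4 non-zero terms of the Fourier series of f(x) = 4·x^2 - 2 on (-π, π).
-16·cos(x) + 4·cos(2·x) - 16·cos(3·x)/9 - 2 + 4·π^2/3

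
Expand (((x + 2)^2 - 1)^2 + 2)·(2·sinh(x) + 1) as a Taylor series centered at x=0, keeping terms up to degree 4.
25·x^4 + 167·x^3/3 + 70·x^2 + 46·x + 11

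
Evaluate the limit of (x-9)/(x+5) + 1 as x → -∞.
Evaluate the dominant behaviour as x → -∞; each term tends to a finite value or vanishes.
Limit = 2.

Final answer: 2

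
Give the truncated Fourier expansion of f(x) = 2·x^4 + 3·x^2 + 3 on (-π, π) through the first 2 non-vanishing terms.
(84 - 16·π^2)·cos(x) + 3 + π^2 + 2·π^4/5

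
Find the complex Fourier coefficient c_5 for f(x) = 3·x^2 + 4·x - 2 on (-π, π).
Compute the real Fourier coefficients first: a_5 = -12/25, b_5 = 8/5.
Then c_5 = (a_5 − i·b_5)/2 = -6/25 - 4·i/5.

Final answer: -6/25 - 4·i/5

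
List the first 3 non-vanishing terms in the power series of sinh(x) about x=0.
x^5/120 + x^3/6 + x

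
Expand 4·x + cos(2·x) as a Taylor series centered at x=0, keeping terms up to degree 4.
2·x^4/3 - 2·x^2 + 4·x + 1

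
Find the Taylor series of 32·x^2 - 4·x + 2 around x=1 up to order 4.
30 + 60·(x - 1) + 32·(x - 1)^2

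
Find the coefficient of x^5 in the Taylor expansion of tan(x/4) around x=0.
Expand to order 5: tan(x/4) = x^5/7680 + x^3/192 + x/4 + O(x^6).
The coefficient of x^5 is 1/7680.

Final answer: 1/7680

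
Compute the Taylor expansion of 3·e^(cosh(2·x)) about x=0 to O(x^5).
8·e·x^4 + 6·e·x^2 + 3·e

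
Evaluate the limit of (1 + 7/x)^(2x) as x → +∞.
As x → +∞: write (1 + 7/x)^(2x) = ((1 + 7/x)^x)^2 → (e^7)^2 = e^14.
Limit = e^(14).

Final answer: e^(14)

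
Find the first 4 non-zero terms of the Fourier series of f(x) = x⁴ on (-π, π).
(48 - 8·π^2)·cos(x) + (-3 + 2·π^2)·cos(2·x) + (16/27 - 8·π^2/9)·cos(3·x) + π^4/5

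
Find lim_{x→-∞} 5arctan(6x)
Evaluate the dominant behaviour as x → -∞; each term tends to a finite value or vanishes.
Limit = -5·π/2.

Final answer: -5·π/2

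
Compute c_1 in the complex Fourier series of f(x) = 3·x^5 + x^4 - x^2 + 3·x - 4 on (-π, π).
Compute the real Fourier coefficients first: a_1 = 52 - 8·π^2, b_1 = -120·π^2 + 6·π^4 + 726.
Then c_1 = (a_1 − i·b_1)/2 = -4·π^2 + 26 - 363·i - 3·i·π^4 + 60·i·π^2.

Final answer: -4·π^2 + 26 - 363·i - 3·i·π^4 + 60·i·π^2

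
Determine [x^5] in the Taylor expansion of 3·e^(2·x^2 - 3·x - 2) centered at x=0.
-2043·e^(-2)/40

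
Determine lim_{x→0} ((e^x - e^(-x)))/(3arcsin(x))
Both numerator and denominator → 0 as x → 0; this is a 0/0 indeterminate form.
Expand each to leading order near x = 0: numerator ~ 2·x, denominator ~ 3·x.
The limit of the ratio is 2/3.

Final answer: 2/3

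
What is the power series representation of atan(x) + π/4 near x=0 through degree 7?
-x^7/7 + x^5/5 - x^3/3 + x + π/4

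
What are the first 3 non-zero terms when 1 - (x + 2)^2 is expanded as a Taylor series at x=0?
-x^2 - 4·x - 3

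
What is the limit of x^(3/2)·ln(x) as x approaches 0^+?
This is a 0·∞ indeterminate form at x → 0⁺.
Rewrite the product as ln(x) / x^(-3/2) and apply L'Hôpital, or use the standard hierarchy x^(-3/2) ≫ |ln x| as x → 0⁺.
The indeterminate product → 0, so the limit = 0.

Final answer: 0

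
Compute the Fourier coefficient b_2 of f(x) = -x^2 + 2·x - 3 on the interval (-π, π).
b_2 = (1/π) ∫_{-π}^{π} f(x)·sin(2x) dx.
Evaluate the integral (use parity and integration by parts as needed): b_2 = -2.

Final answer: -2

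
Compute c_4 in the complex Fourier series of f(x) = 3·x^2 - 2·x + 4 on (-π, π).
Compute the real Fourier coefficients first: a_4 = 3/4, b_4 = 1.
Then c_4 = (a_4 − i·b_4)/2 = 3/8 - i/2.

Final answer: 3/8 - i/2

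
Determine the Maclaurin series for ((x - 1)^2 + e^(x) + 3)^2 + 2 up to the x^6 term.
3·x^6/20 + x^5/2 + 7·x^4/3 - 4·x^3/3 + 16·x^2 - 10·x + 27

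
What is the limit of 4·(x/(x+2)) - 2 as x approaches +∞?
Evaluate the dominant behaviour as x → +∞; each term tends to a finite value or vanishes.
Limit = 2.

Final answer: 2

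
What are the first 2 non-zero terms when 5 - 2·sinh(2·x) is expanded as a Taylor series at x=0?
5 - 4·x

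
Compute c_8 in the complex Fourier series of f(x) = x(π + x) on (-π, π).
Compute the real Fourier coefficients first: a_8 = 1/16, b_8 = -π/4.
Then c_8 = (a_8 − i·b_8)/2 = 1/32 + i·π/8.

Final answer: 1/32 + i·π/8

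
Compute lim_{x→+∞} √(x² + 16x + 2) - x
This is an ∞ − ∞ indeterminate form.
Multiply and divide by the conjugate √(x²+16x + 2) + x; the x² terms cancel, leaving (16x + 2)/(√(x²+16x + 2)+x) → 16/2 = 8.
Limit = 8.

Final answer: 8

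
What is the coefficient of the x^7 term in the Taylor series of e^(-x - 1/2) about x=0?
Expand to order 7: e^(-x - 1/2) = -x^7·e^(-1/2)/5040 + x^6·e^(-1/2)/720 - x^5·e^(-1/2)/120 + x^4·e^(-1/2)/24 - x^3·e^(-1/2)/6 + x^2·e^(-1/2)/2 - x·e^(-1/2) + e^(-1/2) + O(x^8).
The coefficient of x^7 is -e^(-1/2)/5040.

Final answer: -e^(-1/2)/5040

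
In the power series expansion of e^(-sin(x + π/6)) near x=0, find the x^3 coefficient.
Expand to order 3: e^(-sin(x + π/6)) = -5·√(3)·x^3·e^(-1/2)/48 + 5·x^2·e^(-1/2)/8 - √(3)·x·e^(-1/2)/2 + e^(-1/2) + O(x^4).
The coefficient of x^3 is -5·√(3)·e^(-1/2)/48.

Final answer: -5·√(3)·e^(-1/2)/48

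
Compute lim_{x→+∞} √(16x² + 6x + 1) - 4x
As x → +∞: multiply by the conjugate to get (6x+1)/(√(16x²+6x+1)+4x); the denominator ~ 8x, so the limit is 6/8 = 3/4.
Limit = 3/4.

Final answer: 3/4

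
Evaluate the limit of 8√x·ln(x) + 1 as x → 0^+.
The product is a 0·∞ indeterminate form at x → 0⁺.
Rewrite the product as 8·ln(x) / x^(-1/2) and apply L'Hôpital, or use the standard hierarchy x^(-1/2) ≫ |ln x| as x → 0⁺.
The indeterminate product → 0, so the limit = 1.

Final answer: 1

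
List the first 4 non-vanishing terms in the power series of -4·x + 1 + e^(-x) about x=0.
-x^3/6 + x^2/2 - 5·x + 2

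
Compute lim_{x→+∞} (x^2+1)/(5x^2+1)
This is an ∞/∞ indeterminate form as x → +∞.
Divide numerator and denominator by x^2 and let the lower-order terms vanish; the leading terms give 1/5.
Limit = 1/5.

Final answer: 1/5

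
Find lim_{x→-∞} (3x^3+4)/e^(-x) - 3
The quotient is an ∞/∞ indeterminate form as x → -∞.
Compare growth rates of the dominant terms (exponentials ≫ polynomials ≫ logarithms), or apply L'Hôpital's rule; the quotient → 0.
Adding the constant: 0 - 3 = -3. Limit = -3.

Final answer: -3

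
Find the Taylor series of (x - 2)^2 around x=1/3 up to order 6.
25/9 - 10·(x - 1/3)/3 + (x - 1/3)^2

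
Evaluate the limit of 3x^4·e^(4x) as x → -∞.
This is a 0·∞ indeterminate form at x → -∞.
Rewrite the product as 3x^4 / e^(-4x) (an ∞/∞ form) and apply L'Hôpital, or use the standard hierarchy e^(4|x|) ≫ |x^4| as x → -∞.
The indeterminate product → 0, so the limit = 0.

Final answer: 0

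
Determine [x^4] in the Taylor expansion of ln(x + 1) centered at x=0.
Expand to order 4: ln(x + 1) = -x^4/4 + x^3/3 - x^2/2 + x + O(x^5).
The coefficient of x^4 is -1/4.

Final answer: -1/4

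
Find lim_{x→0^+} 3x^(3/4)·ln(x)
This is a 0·∞ indeterminate form at x → 0⁺.
Rewrite the product as 3·ln(x) / x^(-3/4) and apply L'Hôpital, or use the standard hierarchy x^(-3/4) ≫ |ln x| as x → 0⁺.
The indeterminate product → 0, so the limit = 0.

Final answer: 0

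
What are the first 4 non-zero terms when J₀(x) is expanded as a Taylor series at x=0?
-x^6/2304 + x^4/64 - x^2/4 + 1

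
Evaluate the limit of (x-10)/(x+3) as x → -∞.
Evaluate the dominant behaviour as x → -∞; each term tends to a finite value or vanishes.
Limit = 1.

Final answer: 1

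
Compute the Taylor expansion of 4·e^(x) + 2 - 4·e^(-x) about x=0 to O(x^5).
4·x^3/3 + 8·x + 2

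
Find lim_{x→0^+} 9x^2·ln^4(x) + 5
The product is a 0·∞ indeterminate form at x → 0⁺.
Rewrite the product as 9·ln^4(x) / x^(-2) and apply L'Hôpital, or use the standard hierarchy x^(-2) ≫ |ln x|^4 as x → 0⁺.
The indeterminate product → 0, so the limit = 5.

Final answer: 5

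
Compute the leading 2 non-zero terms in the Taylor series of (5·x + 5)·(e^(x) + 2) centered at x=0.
20·x + 15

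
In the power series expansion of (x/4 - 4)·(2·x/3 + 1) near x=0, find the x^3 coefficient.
Expand to order 3: (x/4 - 4)·(2·x/3 + 1) = x^2/6 - 29·x/12 - 4 + O(x^4).
The coefficient of x^3 is 0.

Final answer: 0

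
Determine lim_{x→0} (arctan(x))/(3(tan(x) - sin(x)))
Both numerator and denominator → 0 as x → 0; this is a 0/0 indeterminate form.
Expand each to leading order near x = 0: numerator ~ x, denominator ~ 3·x^3/2.
The limit of the ratio is ∞.

Final answer: ∞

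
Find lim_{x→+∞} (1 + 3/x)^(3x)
As x → +∞: write (1 + 3/x)^(3x) = ((1 + 3/x)^x)^3 → (e^3)^3 = e^9.
Limit = e^(9).

Final answer: e^(9)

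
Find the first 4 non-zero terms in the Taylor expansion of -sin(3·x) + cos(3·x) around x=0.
9·x^3/2 - 9·x^2/2 - 3·x + 1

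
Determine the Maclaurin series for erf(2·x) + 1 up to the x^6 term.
32·x^5/(5·√(π)) - 16·x^3/(3·√(π)) + 4·x/√(π) + 1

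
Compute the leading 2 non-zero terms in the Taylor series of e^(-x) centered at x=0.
1 - x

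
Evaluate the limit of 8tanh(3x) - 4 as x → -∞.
Evaluate the dominant behaviour as x → -∞; each term tends to a finite value or vanishes.
Limit = -12.

Final answer: -12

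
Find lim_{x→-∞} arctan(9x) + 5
Evaluate the dominant behaviour as x → -∞; each term tends to a finite value or vanishes.
Limit = 5 - π/2.

Final answer: 5 - π/2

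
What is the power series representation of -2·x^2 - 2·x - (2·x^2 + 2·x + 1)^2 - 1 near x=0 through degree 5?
-4·x^4 - 8·x^3 - 10·x^2 - 6·x - 2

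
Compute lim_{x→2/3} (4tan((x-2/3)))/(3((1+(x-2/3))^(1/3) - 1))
Both numerator and denominator → 0 as x → 2/3; this is a 0/0 indeterminate form.
Expand each to leading order near x = 2/3: numerator ~ 4·(x - 2/3), denominator ~ (x - 2/3).
The limit of the ratio is 4.

Final answer: 4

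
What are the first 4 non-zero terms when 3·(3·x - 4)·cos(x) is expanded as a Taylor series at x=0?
-9·x^3/2 + 6·x^2 + 9·x - 12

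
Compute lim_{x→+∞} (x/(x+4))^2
As x → +∞: x/(x+4) = 1/(1 + 4/x) → 1, and the 2nd power of a limit-1 base also → 1.
Limit = 1.

Final answer: 1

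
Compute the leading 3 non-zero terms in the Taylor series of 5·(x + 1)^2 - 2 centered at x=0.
5·x^2 + 10·x + 3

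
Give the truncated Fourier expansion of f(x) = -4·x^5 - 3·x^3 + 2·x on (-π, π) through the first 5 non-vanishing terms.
(-920 - 8·π^4 + 154·π^2)·sin(x) + (-17·π^2 + 47/2 + 4·π^4)·sin(2·x) + (-8·π^4/3 - 104/81 + 106·π^2/27)·sin(3·x) + (-π^2 - 5/8 + 2·π^4)·sin(4·x) + (-8·π^4/5 + 488/625 + 2·π^2/25)·sin(5·x)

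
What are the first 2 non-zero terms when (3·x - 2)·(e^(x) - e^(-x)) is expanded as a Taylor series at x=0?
6·x^2 - 4·x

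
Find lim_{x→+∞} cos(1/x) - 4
Evaluate the dominant behaviour as x → +∞; each term tends to a finite value or vanishes.
Limit = -3.

Final answer: -3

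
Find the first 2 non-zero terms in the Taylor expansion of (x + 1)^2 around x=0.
2·x + 1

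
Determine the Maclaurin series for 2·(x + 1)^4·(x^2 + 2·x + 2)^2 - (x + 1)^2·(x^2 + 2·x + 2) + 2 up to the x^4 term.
201·x^4 + 196·x^3 + 121·x^2 + 42·x + 8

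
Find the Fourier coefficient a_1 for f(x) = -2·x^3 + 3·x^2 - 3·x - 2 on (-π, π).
a_1 = (1/π) ∫_{-π}^{π} f(x)·cos(1x) dx.
Evaluate the integral (use parity and integration by parts as needed): a_1 = -12.

Final answer: -12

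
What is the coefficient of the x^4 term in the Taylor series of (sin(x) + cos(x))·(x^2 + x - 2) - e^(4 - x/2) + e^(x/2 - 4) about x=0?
Expand to order 4: (sin(x) + cos(x))·(x^2 + x - 2) - e^(4 - x/2) + e^(x/2 - 4) = x^4·(-3/4 - e^(4)/384 + e^(-4)/384) + x^3·(e^(-4)/48 + 5/6 + e^(4)/48) + x^2·(-e^(4)/8 + e^(-4)/8 + 3) + x·(-1 + e^(-4)/2 + e^(4)/2) - e^(4) - 2 + e^(-4) + O(x^5).
The coefficient of x^4 is -3/4 - e^(4)/384 + e^(-4)/384.

Final answer: -3/4 - e^(4)/384 + e^(-4)/384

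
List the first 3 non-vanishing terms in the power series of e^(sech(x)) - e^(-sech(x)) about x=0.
x^4·(e^(-1)/12 + e/3) + x^2·(-e/2 - e^(-1)/2) - e^(-1) + e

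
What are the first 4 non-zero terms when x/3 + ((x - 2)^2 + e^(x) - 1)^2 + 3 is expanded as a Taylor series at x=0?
-23·x^3/3 + 21·x^2 - 71·x/3 + 19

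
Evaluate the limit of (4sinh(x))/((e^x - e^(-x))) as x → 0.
Both numerator and denominator → 0 as x → 0; this is a 0/0 indeterminate form.
Expand each to leading order near x = 0: numerator ~ 4·x, denominator ~ 2·x.
The limit of the ratio is 2.

Final answer: 2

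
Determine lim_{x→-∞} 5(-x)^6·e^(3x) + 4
The product is a 0·∞ indeterminate form at x → -∞.
Rewrite the product as 5(-x)^6 / e^(-3x) (an ∞/∞ form) and apply L'Hôpital, or use the standard hierarchy e^(3|x|) ≫ |(-x)^6| as x → -∞.
The indeterminate product → 0, so the limit = 4.

Final answer: 4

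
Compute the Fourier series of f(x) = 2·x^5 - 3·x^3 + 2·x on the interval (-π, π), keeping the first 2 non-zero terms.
(-86·π^2 + 4·π^4 + 520)·sin(x) + (-2·π^4 - 43/2 + 13·π^2)·sin(2·x)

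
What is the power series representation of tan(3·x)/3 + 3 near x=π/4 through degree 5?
8/3 + 2·(x - π/4) - 6·(x - π/4)^2 + 24·(x - π/4)^3 - 90·(x - π/4)^4 + 1728·(x - π/4)^5/5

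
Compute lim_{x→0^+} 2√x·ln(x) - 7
The product is a 0·∞ indeterminate form at x → 0⁺.
Rewrite the product as 2·ln(x) / x^(-1/2) and apply L'Hôpital, or use the standard hierarchy x^(-1/2) ≫ |ln x| as x → 0⁺.
The indeterminate product → 0, so the limit = -7.

Final answer: -7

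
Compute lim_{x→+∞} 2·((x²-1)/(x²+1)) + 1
Evaluate the dominant behaviour as x → +∞; each term tends to a finite value or vanishes.
Limit = 3.

Final answer: 3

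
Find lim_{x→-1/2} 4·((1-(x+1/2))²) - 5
Direct substitution at x = -1/2 gives -1.

Final answer: -1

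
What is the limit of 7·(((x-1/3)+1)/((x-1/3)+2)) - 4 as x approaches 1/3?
Direct substitution at x = 1/3 gives -1/2.

Final answer: -1/2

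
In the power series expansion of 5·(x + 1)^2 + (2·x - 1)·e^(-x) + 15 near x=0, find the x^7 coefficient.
Expand to order 7: 5·(x + 1)^2 + (2·x - 1)·e^(-x) + 15 = x^7/336 - 13·x^6/720 + 11·x^5/120 - 3·x^4/8 + 7·x^3/6 + 5·x^2/2 + 13·x + 19 + O(x^8).
The coefficient of x^7 is 1/336.

Final answer: 1/336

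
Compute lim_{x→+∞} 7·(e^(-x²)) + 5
Evaluate the dominant behaviour as x → +∞; each term tends to a finite value or vanishes.
Limit = 5.

Final answer: 5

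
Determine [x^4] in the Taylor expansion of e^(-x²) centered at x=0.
Expand to order 4: e^(-x²) = x^4/2 - x^2 + 1 + O(x^5).
The coefficient of x^4 is 1/2.

Final answer: 1/2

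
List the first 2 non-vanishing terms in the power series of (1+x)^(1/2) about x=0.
x/2 + 1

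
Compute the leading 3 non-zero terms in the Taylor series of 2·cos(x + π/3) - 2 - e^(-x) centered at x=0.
-x^2 + x·(1 - √(3)) - 2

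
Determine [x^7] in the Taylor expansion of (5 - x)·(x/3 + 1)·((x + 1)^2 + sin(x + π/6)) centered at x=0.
Expand to order 7: (5 - x)·(x/3 + 1)·((x + 1)^2 + sin(x + π/6)) = x^7·(-19·√(3)/10080 - 1/2160) + x^6·(-1/96 + √(3)/360) + x^5·(1/72 + 7·√(3)/144) + x^4·(-7/48 - √(3)/18) + x^3·(-7·√(3)/12 - 1/6) + x^2·(√(3)/3 + 55/12) + x·(5·√(3)/2 + 11) + 15/2 + O(x^8).
The coefficient of x^7 is -19·√(3)/10080 - 1/2160.

Final answer: -19·√(3)/10080 - 1/2160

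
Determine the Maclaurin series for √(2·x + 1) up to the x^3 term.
x^3/2 - x^2/2 + x + 1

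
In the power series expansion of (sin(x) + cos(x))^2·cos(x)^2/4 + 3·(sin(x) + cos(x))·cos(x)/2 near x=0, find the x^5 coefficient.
Expand to order 5: (sin(x) + cos(x))^2·cos(x)^2/4 + 3·(sin(x) + cos(x))·cos(x)/2 = 23·x^5/30 + 7·x^4/12 - 11·x^3/6 - 7·x^2/4 + 2·x + 7/4 + O(x^6).
The coefficient of x^5 is 23/30.

Final answer: 23/30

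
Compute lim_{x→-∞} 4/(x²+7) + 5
Evaluate the dominant behaviour as x → -∞; each term tends to a finite value or vanishes.
Limit = 5.

Final answer: 5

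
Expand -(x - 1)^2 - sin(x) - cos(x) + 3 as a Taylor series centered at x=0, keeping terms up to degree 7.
x^7/5040 + x^6/720 - x^5/120 - x^4/24 + x^3/6 - x^2/2 + x + 1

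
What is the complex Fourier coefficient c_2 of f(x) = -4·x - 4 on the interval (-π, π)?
Compute the real Fourier coefficients first: a_2 = 0, b_2 = 4.
Then c_2 = (a_2 − i·b_2)/2 = -2·i.

Final answer: -2·i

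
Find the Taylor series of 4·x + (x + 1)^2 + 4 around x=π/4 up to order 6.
π^2/16 + 3·π/2 + 5 + (π/2 + 6)·(x - π/4) + (x - π/4)^2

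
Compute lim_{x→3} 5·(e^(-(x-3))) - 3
Direct substitution at x = 3 gives 2.

Final answer: 2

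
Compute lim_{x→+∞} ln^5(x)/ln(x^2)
This is an ∞/∞ indeterminate form as x → +∞.
Write ln(x^2) = 2·ln(x), reducing the quotient to ln^4(x)/2 → ∞.
Limit = ∞.

Final answer: ∞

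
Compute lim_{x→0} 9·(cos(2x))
Direct substitution at x = 0 gives 9.

Final answer: 9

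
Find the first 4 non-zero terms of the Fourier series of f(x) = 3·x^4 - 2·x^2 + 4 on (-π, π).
(152 - 24·π^2)·cos(x) + (-11 + 6·π^2)·cos(2·x) + (8/3 - 8·π^2/3)·cos(3·x) - 2·π^2/3 + 4 + 3·π^4/5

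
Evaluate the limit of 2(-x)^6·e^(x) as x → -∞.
This is a 0·∞ indeterminate form at x → -∞.
Rewrite the product as 2(-x)^6 / e^(-x) (an ∞/∞ form) and apply L'Hôpital, or use the standard hierarchy e^(|x|) ≫ |(-x)^6| as x → -∞.
The indeterminate product → 0, so the limit = 0.

Final answer: 0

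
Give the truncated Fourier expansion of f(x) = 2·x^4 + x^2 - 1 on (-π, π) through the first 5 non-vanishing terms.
(92 - 16·π^2)·cos(x) + (-5 + 4·π^2)·cos(2·x) + (20/27 - 16·π^2/9)·cos(3·x) + (-1/8 + π^2)·cos(4·x) - 1 + π^2/3 + 2·π^4/5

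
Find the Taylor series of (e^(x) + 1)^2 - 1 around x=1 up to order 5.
2·e + e^(2) + (2·e + 2·e^(2))·(x - 1) + (e + 2·e^(2))·(x - 1)^2 + (e/3 + 4·e^(2)/3)·(x - 1)^3 + (e/12 + 2·e^(2)/3)·(x - 1)^4 + (e/60 + 4·e^(2)/15)·(x - 1)^5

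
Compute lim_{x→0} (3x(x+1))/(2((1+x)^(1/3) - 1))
Both numerator and denominator → 0 as x → 0; this is a 0/0 indeterminate form.
Expand each to leading order near x = 0: numerator ~ 3·x, denominator ~ 2·x/3.
The limit of the ratio is 9/2.

Final answer: 9/2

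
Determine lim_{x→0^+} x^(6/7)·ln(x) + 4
The product is a 0·∞ indeterminate form at x → 0⁺.
Rewrite the product as ln(x) / x^(-6/7) and apply L'Hôpital, or use the standard hierarchy x^(-6/7) ≫ |ln x| as x → 0⁺.
The indeterminate product → 0, so the limit = 4.

Final answer: 4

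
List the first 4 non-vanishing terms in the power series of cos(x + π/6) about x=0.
x^3/12 - √(3)·x^2/4 - x/2 + √(3)/2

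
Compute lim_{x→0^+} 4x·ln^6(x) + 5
The product is a 0·∞ indeterminate form at x → 0⁺.
Rewrite the product as 4·ln^6(x) / x^(-1) and apply L'Hôpital, or use the standard hierarchy x^(-1) ≫ |ln x|^6 as x → 0⁺.
The indeterminate product → 0, so the limit = 5.

Final answer: 5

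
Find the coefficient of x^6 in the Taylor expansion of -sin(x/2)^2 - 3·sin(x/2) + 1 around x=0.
Expand to order 6: -sin(x/2)^2 - 3·sin(x/2) + 1 = -x^6/1440 - x^5/1280 + x^4/48 + x^3/16 - x^2/4 - 3·x/2 + 1 + O(x^7).
The coefficient of x^6 is -1/1440.

Final answer: -1/1440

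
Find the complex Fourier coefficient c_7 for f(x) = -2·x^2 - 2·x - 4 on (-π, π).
Compute the real Fourier coefficients first: a_7 = 8/49, b_7 = -4/7.
Then c_7 = (a_7 − i·b_7)/2 = 4/49 + 2·i/7.

Final answer: 4/49 + 2·i/7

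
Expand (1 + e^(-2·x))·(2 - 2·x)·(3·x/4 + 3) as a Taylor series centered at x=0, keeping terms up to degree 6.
11·x^6/15 - 13·x^5/5 + 7·x^4 - 14·x^3 + 18·x^2 - 21·x + 12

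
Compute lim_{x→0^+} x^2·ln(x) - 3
The product is a 0·∞ indeterminate form at x → 0⁺.
Rewrite the product as ln(x) / x^(-2) and apply L'Hôpital, or use the standard hierarchy x^(-2) ≫ |ln x| as x → 0⁺.
The indeterminate product → 0, so the limit = -3.

Final answer: -3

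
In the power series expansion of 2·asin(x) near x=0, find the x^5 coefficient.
Expand to order 5: 2·asin(x) = 3·x^5/20 + x^3/3 + 2·x + O(x^6).
The coefficient of x^5 is 3/20.

Final answer: 3/20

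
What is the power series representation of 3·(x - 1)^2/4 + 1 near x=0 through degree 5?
3·x^2/4 - 3·x/2 + 7/4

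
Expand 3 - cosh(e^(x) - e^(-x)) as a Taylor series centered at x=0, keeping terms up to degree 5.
-4·x^4/3 - 2·x^2 + 2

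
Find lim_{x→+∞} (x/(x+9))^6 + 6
As x → +∞: x/(x+9) = 1/(1 + 9/x) → 1, and the 6th power of a limit-1 base also → 1; with the additive constant, 1 + 6 = 7.
Limit = 7.

Final answer: 7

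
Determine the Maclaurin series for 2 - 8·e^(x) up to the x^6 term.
-x^6/90 - x^5/15 - x^4/3 - 4·x^3/3 - 4·x^2 - 8·x - 6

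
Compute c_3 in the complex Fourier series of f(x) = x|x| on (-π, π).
Compute the real Fourier coefficients first: a_3 = 0, b_3 = (-8 + 18·π^2)/(27·π).
Then c_3 = (a_3 − i·b_3)/2 = -i·π/3 + 4·i/(27·π).

Final answer: -i·π/3 + 4·i/(27·π)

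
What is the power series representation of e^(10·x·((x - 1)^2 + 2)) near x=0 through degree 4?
25250·x^4 + 3910·x^3 + 430·x^2 + 30·x + 1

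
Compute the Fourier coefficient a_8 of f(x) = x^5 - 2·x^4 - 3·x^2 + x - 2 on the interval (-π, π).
a_8 = (1/π) ∫_{-π}^{π} f(x)·cos(8x) dx.
Evaluate the integral (use parity and integration by parts as needed): a_8 = -π^2/4 - 21/128.

Final answer: -π^2/4 - 21/128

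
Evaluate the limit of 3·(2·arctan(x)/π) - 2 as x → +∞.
Evaluate the dominant behaviour as x → +∞; each term tends to a finite value or vanishes.
Limit = 1.

Final answer: 1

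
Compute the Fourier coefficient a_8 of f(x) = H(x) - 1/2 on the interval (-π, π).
a_8 = (1/π) ∫_{-π}^{π} f(x)·cos(8x) dx.
Evaluate the integral (use parity and integration by parts as needed): a_8 = 0.

Final answer: 0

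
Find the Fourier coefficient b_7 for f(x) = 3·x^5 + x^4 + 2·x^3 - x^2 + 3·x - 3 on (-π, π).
b_7 = (1/π) ∫_{-π}^{π} f(x)·sin(7x) dx.
Evaluate the integral (use parity and integration by parts as needed): b_7 = 13950/16807 + 76·π^2/343 + 6·π^4/7.

Final answer: 13950/16807 + 76·π^2/343 + 6·π^4/7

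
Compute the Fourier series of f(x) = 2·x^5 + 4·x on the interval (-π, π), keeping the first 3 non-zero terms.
(-80·π^2 + 4·π^4 + 488)·sin(x) + (-2·π^4 - 19 + 10·π^2)·sin(2·x) + (-80·π^2/27 + 376/81 + 4·π^4/3)·sin(3·x)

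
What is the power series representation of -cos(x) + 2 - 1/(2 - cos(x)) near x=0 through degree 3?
x^2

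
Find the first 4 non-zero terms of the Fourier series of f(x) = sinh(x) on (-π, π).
sin(x)·sinh(π)/π - 4·sin(2·x)·sinh(π)/(5·π) + 3·sin(3·x)·sinh(π)/(5·π) - 8·sin(4·x)·sinh(π)/(17·π)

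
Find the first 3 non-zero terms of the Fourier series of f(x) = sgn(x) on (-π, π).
4·sin(x)/π + 4·sin(3·x)/(3·π) + 4·sin(5·x)/(5·π)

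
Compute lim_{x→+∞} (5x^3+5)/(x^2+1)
This is an ∞/∞ indeterminate form as x → +∞.
Divide numerator and denominator by x^3 and let the lower-order terms vanish; the numerator's degree 3 exceeds the denominator's degree 2, so the quotient diverges.
Limit = ∞.

Final answer: ∞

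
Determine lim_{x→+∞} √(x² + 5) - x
This is an ∞ − ∞ indeterminate form.
Multiply and divide by the conjugate √(x²+5) + x; the x² terms cancel, leaving 5/(√(x²+5)+x) → 0.
Limit = 0.

Final answer: 0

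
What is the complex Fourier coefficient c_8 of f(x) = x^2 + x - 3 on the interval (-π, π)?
Compute the real Fourier coefficients first: a_8 = 1/16, b_8 = -1/4.
Then c_8 = (a_8 − i·b_8)/2 = 1/32 + i/8.

Final answer: 1/32 + i/8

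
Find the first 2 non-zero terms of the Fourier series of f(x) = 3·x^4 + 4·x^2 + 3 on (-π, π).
(128 - 24·π^2)·cos(x) + 3 + 4·π^2/3 + 3·π^4/5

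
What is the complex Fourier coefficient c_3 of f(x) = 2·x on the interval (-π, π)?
Compute the real Fourier coefficients first: a_3 = 0, b_3 = 4/3.
Then c_3 = (a_3 − i·b_3)/2 = -2·i/3.

Final answer: -2·i/3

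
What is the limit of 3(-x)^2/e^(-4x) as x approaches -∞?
This is an ∞/∞ indeterminate form as x → -∞.
Compare growth rates of the dominant terms (exponentials ≫ polynomials ≫ logarithms), or apply L'Hôpital's rule; the quotient → 0.
Limit = 0.

Final answer: 0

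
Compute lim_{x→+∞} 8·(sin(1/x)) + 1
Evaluate the dominant behaviour as x → +∞; each term tends to a finite value or vanishes.
Limit = 1.

Final answer: 1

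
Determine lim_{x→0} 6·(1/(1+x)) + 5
Direct substitution at x = 0 gives 11.

Final answer: 11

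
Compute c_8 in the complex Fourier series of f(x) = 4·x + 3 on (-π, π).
Compute the real Fourier coefficients first: a_8 = 0, b_8 = -1.
Then c_8 = (a_8 − i·b_8)/2 = i/2.

Final answer: i/2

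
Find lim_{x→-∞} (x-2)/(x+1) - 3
Evaluate the dominant behaviour as x → -∞; each term tends to a finite value or vanishes.
Limit = -2.

Final answer: -2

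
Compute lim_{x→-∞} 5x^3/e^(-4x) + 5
The quotient is an ∞/∞ indeterminate form as x → -∞.
Compare growth rates of the dominant terms (exponentials ≫ polynomials ≫ logarithms), or apply L'Hôpital's rule; the quotient → 0.
Adding the constant: 0 + 5 = 5. Limit = 5.

Final answer: 5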